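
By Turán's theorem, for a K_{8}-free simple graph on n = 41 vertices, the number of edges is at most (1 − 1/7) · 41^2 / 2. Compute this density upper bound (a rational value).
Turán density bound = (6/7) · 41^2/2 = 5043/7 ≈ 720.4286

Turán's theorem: ex(n, K_{r+1}) is achieved by the complete r-partite Turán graph T(n, r) with parts as balanced as possible, and is at most (1 − 1/r) · n^2/2. For r = 7, n = 41: the density bound is (6/7) · 1681/2 = 5043/7 ≈ 720.4286. The integer-valued extremum is e(T(41, 7)) = 720, which is strictly less than the density bound 5043/7 since 7 ∤ 41 (the parts of T(41, 7) cannot all be equal).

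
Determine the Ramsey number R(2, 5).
R(2, 5) = 5

R(2, k) = k for all k ≥ 2: in a 2-colouring of K_k, either some edge is red (a red K_2) or all edges are blue (a blue K_k). And K_{4} coloured all-blue has no blue K_5, so R(2, 5) > 4. Hence R(2, 5) = 5.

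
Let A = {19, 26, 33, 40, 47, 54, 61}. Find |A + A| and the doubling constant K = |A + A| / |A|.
K = |A + A| / |A| = 13/7

Enumerate A + A = {a + b : a, b ∈ A}. With |A| = 7, there are |A|^2 = 49 ordered sum pairs; collecting distinct values, A + A = {38, 45, 52, 59, 66, 73, 80, 87, 94, 101, 108, 115, 122}, so |A + A| = 13. Thus K = 13/7. Here |A + A| = 2|A| − 1 = 13, the minimum possible — so K = 13/7 is minimal, which holds iff A is an arithmetic progression.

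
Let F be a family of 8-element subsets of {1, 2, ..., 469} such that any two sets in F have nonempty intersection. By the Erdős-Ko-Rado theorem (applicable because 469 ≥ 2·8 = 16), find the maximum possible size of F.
max |F| = C(468, 7) = 932635653350544

The Erdős-Ko-Rado theorem states: for n ≥ 2k, an intersecting family of k-subsets of an n-element set has size at most C(n − 1, k − 1), with equality for 'star' families {A ⊆ [n] : |A| = k, i ∈ A} (fix an element i). For n = 469, k = 8: C(468, 7) = 932635653350544.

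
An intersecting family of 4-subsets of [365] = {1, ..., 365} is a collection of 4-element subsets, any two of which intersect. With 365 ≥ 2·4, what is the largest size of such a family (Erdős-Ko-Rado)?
max |F| = C(364, 3) = 7971964

The Erdős-Ko-Rado theorem states: for n ≥ 2k, an intersecting family of k-subsets of an n-element set has size at most C(n − 1, k − 1), with equality for 'star' families {A ⊆ [n] : |A| = k, i ∈ A} (fix an element i). For n = 365, k = 4: C(364, 3) = 7971964.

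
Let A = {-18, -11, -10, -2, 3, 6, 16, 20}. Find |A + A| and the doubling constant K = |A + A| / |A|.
K = |A + A| / |A| = 31/8

Enumerate A + A = {a + b : a, b ∈ A}. With |A| = 8, there are |A|^2 = 64 ordered sum pairs; collecting distinct values, A + A = {-36, -29, -28, -22, -21, -20, -15, -13, -12, -8, -7, -5, -4, -2, 1, 2, 4, 5, 6, 9, 10, 12, 14, 18, 19, 22, 23, 26, 32, 36, 40}, so |A + A| = 31. Thus K = 31/8. For comparison, the minimum possible |A + A| over all 8-element sets is 2·8 − 1 = 15 (so min K = 15/8), attained only by arithmetic progressions.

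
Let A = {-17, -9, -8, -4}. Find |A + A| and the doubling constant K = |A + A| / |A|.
K = |A + A| / |A| = 10/4 = 5/2

Enumerate A + A = {a + b : a, b ∈ A}. With |A| = 4, there are |A|^2 = 16 ordered sum pairs; collecting distinct values, A + A = {-34, -26, -25, -21, -18, -17, -16, -13, -12, -8}, so |A + A| = 10. Thus K = 10/4 = 5/2. For comparison, the minimum possible |A + A| over all 4-element sets is 2·4 − 1 = 7 (so min K = 7/4), attained only by arithmetic progressions.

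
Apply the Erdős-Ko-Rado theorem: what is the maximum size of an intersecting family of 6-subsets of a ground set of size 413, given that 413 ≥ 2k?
max |F| = C(412, 5) = 96543962472

The Erdős-Ko-Rado theorem states: for n ≥ 2k, an intersecting family of k-subsets of an n-element set has size at most C(n − 1, k − 1), with equality for 'star' families {A ⊆ [n] : |A| = k, i ∈ A} (fix an element i). For n = 413, k = 6: C(412, 5) = 96543962472.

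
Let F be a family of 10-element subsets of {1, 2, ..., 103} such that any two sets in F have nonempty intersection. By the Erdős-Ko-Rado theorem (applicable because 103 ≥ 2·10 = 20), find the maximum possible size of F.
max |F| = C(102, 9) = 2290415157800

Erdős-Ko-Rado (1961): when n ≥ 2k, max |F| = C(n−1, k−1). The bound is attained by the star {A : i ∈ A} for any fixed i ∈ [n]. Here C(103−1, 10−1) = C(102, 9) = 2290415157800.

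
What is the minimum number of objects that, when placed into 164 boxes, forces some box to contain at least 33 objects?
n = (33 − 1)·164 + 1 = 5249

By the generalised pigeonhole principle, to guarantee some box contains ≥ r objects we need more than (r − 1) · k objects total. Threshold: n = (r − 1) · k + 1. With r = 33 and k = 164: n = 32 · 164 + 1 = 5248 + 1 = 5249. For n = 5248 = 32 · 164, we can put exactly 32 objects in every box, avoiding 33 in any single one — so 5249 is tight.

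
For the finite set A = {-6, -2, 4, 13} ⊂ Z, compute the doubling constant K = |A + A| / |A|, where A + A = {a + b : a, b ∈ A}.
K = |A + A| / |A| = 10/4 = 5/2

Enumerate A + A = {a + b : a, b ∈ A}. With |A| = 4, there are |A|^2 = 16 ordered sum pairs; collecting distinct values, A + A = {-12, -8, -4, -2, 2, 7, 8, 11, 17, 26}, so |A + A| = 10. Thus K = 10/4 = 5/2. For comparison, the minimum possible |A + A| over all 4-element sets is 2·4 − 1 = 7 (so min K = 7/4), attained only by arithmetic progressions.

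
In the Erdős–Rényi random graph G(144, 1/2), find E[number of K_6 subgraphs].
E[# K_6] = C(144, 6) · (1/2)^C(6, 2) = 11143364232 / 2^15 = 1392920529/4096 ≈ 340068.488525

For each 6-subset S of vertices (there are C(144, 6) = 11143364232 such S), let X_S = 1 if S induces a K_6 (all C(6, 2) = 15 edges present). Then P(X_S = 1) = (1/2)^15 = 1/32768. By linearity of expectation, E[# K_6] = C(144, 6) · (1/2)^15 = 11143364232 / 32768 = 1392920529/4096 ≈ 340068.488525.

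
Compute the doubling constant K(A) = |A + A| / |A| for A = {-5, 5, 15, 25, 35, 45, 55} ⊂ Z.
K = |A + A| / |A| = 13/7

Enumerate A + A = {a + b : a, b ∈ A}. With |A| = 7, there are |A|^2 = 49 ordered sum pairs; collecting distinct values, A + A = {-10, 0, 10, 20, 30, 40, 50, 60, 70, 80, 90, 100, 110}, so |A + A| = 13. Thus K = 13/7. Here |A + A| = 2|A| − 1 = 13, the minimum possible — so K = 13/7 is minimal, which holds iff A is an arithmetic progression.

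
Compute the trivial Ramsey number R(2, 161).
R(2, 161) = 161

R(2, k) = k for all k ≥ 2: in a 2-colouring of K_k, either some edge is red (a red K_2) or all edges are blue (a blue K_k). And K_{160} coloured all-blue has no blue K_161, so R(2, 161) > 160. Hence R(2, 161) = 161.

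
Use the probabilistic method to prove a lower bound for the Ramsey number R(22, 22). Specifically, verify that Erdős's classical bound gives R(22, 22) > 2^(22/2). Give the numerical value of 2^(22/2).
2^(22/2) = 2048; so R(22, 22) > 2048

Colour each edge of K_n uniformly at random with red/blue. The expected number of monochromatic K_22 is C(n, 22) · 2 · 2^(−C(22,2)). If C(n, 22) · 2^(1 − C(22,2)) < 1, then with positive probability no monochromatic K_22 exists, so R(22, 22) > n. The standard estimate C(n, 22) ≤ n^22/22! shows this inequality holds whenever n ≤ 2^(22/2) (since 22! · 2^(C(22,2) − 1) > 2^(22^2/2) ≥ n^22). Hence R(22, 22) > 2^(22/2) = 2048.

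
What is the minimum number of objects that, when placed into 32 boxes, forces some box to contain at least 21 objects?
n = (21 − 1)·32 + 1 = 641

By the generalised pigeonhole principle, to guarantee some box contains ≥ r objects we need more than (r − 1) · k objects total. Threshold: n = (r − 1) · k + 1. With r = 21 and k = 32: n = 20 · 32 + 1 = 640 + 1 = 641. For n = 640 = 20 · 32, we can put exactly 20 objects in every box, avoiding 21 in any single one — so 641 is tight.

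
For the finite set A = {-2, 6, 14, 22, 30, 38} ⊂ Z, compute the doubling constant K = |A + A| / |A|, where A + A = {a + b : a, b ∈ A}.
K = |A + A| / |A| = 11/6

Enumerate A + A = {a + b : a, b ∈ A}. With |A| = 6, there are |A|^2 = 36 ordered sum pairs; collecting distinct values, A + A = {-4, 4, 12, 20, 28, 36, 44, 52, 60, 68, 76}, so |A + A| = 11. Thus K = 11/6. Here |A + A| = 2|A| − 1 = 11, the minimum possible — so K = 11/6 is minimal, which holds iff A is an arithmetic progression.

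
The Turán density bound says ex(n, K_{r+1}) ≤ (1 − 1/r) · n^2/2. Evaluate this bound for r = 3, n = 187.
Turán density bound = (2/3) · 187^2/2 = 34969/3 ≈ 11656.3333

Turán's theorem: ex(n, K_{r+1}) is achieved by the complete r-partite Turán graph T(n, r) with parts as balanced as possible, and is at most (1 − 1/r) · n^2/2. For r = 3, n = 187: the density bound is (2/3) · 34969/2 = 34969/3 ≈ 11656.3333. The integer-valued extremum is e(T(187, 3)) = 11656, which is strictly less than the density bound 34969/3 since 3 ∤ 187 (the parts of T(187, 3) cannot all be equal).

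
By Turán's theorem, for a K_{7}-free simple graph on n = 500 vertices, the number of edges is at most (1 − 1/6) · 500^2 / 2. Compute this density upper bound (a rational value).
Turán density bound = (5/6) · 500^2/2 = 312500/3 ≈ 104166.6667

Turán's theorem: ex(n, K_{r+1}) is achieved by the complete r-partite Turán graph T(n, r) with parts as balanced as possible, and is at most (1 − 1/r) · n^2/2. For r = 6, n = 500: the density bound is (5/6) · 250000/2 = 312500/3 ≈ 104166.6667. The integer-valued extremum is e(T(500, 6)) = 104166, which is strictly less than the density bound 312500/3 since 6 ∤ 500 (the parts of T(500, 6) cannot all be equal).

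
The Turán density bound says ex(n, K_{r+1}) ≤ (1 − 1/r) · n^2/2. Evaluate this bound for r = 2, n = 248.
Turán density bound = (1/2) · 248^2/2 = 15376

Turán's theorem: ex(n, K_{r+1}) is achieved by the complete r-partite Turán graph T(n, r) with parts as balanced as possible, and is at most (1 − 1/r) · n^2/2. For r = 2, n = 248: the density bound is (1/2) · 61504/2 = 15376. Since 2 ∣ 248, the Turán graph T(248, 2) has parts of equal size 124, and its edge count e(T(248, 2)) = 15376 attains the density bound exactly.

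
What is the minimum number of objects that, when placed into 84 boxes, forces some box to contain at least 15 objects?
n = (15 − 1)·84 + 1 = 1177

By the generalised pigeonhole principle, to guarantee some box contains ≥ r objects we need more than (r − 1) · k objects total. Threshold: n = (r − 1) · k + 1. With r = 15 and k = 84: n = 14 · 84 + 1 = 1176 + 1 = 1177. For n = 1176 = 14 · 84, we can put exactly 14 objects in every box, avoiding 15 in any single one — so 1177 is tight.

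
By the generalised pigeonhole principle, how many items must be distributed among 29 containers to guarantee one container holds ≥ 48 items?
n = (48 − 1)·29 + 1 = 1364

By the generalised pigeonhole principle, to guarantee some box contains ≥ r objects we need more than (r − 1) · k objects total. Threshold: n = (r − 1) · k + 1. With r = 48 and k = 29: n = 47 · 29 + 1 = 1363 + 1 = 1364. For n = 1363 = 47 · 29, we can put exactly 47 objects in every box, avoiding 48 in any single one — so 1364 is tight.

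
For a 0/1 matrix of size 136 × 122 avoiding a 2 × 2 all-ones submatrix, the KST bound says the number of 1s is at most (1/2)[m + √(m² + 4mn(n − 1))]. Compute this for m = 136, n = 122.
z(136, 122; 2, 2) ≤ (1/2)[136 + √(136² + 4·136·122·121)] = (1/2)[136 + √8049024] = 1486.5401

Kővári–Sós–Turán: let r_1, ..., r_136 be the row sums and z = Σ r_i the total number of 1s. Each pair of columns can share at most one row with both entries 1 (else a 2×2 all-ones block appears), so Σ_i C(r_i, 2) ≤ C(122, 2) = 7381. By convexity Σ_i C(r_i, 2) ≥ 136·C(z/136, 2) = z(z − 136)/(2·136), giving z² − 136z − 136·122·121 ≤ 0 and hence z ≤ (1/2)[136 + √(18496 + 4·2007632)] = (1/2)[136 + √8049024] ≈ (1/2)(136 + 2837.0802) = 1486.5401.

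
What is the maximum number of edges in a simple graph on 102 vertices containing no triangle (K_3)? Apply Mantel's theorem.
ex(102, K_3) = ⌊102^2/4⌋ = 2601

Mantel (1907): a triangle-free graph on n vertices has at most ⌊n^2/4⌋ edges, with equality for the complete bipartite graph K_{⌊n/2⌋, ⌈n/2⌉}. For n = 102: ⌊102^2/4⌋ = ⌊10404/4⌋ = 2601. The extremal graph is K_{51, 51}, which has 51·51 = 2601 edges.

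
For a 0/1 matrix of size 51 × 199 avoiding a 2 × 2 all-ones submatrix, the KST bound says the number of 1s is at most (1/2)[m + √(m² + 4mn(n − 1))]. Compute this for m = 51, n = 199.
z(51, 199; 2, 2) ≤ (1/2)[51 + √(51² + 4·51·199·198)] = (1/2)[51 + √8040609] = 1443.2984

Kővári–Sós–Turán: let r_1, ..., r_51 be the row sums and z = Σ r_i the total number of 1s. Each pair of columns can share at most one row with both entries 1 (else a 2×2 all-ones block appears), so Σ_i C(r_i, 2) ≤ C(199, 2) = 19701. By convexity Σ_i C(r_i, 2) ≥ 51·C(z/51, 2) = z(z − 51)/(2·51), giving z² − 51z − 51·199·198 ≤ 0 and hence z ≤ (1/2)[51 + √(2601 + 4·2009502)] = (1/2)[51 + √8040609] ≈ (1/2)(51 + 2835.5968) = 1443.2984.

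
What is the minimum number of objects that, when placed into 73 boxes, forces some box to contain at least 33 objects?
n = (33 − 1)·73 + 1 = 2337

By the generalised pigeonhole principle, to guarantee some box contains ≥ r objects we need more than (r − 1) · k objects total. Threshold: n = (r − 1) · k + 1. With r = 33 and k = 73: n = 32 · 73 + 1 = 2336 + 1 = 2337. For n = 2336 = 32 · 73, we can put exactly 32 objects in every box, avoiding 33 in any single one — so 2337 is tight.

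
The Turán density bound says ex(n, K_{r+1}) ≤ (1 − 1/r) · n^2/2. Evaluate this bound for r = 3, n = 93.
Turán density bound = (2/3) · 93^2/2 = 2883

Turán's theorem: ex(n, K_{r+1}) is achieved by the complete r-partite Turán graph T(n, r) with parts as balanced as possible, and is at most (1 − 1/r) · n^2/2. For r = 3, n = 93: the density bound is (2/3) · 8649/2 = 2883. Since 3 ∣ 93, the Turán graph T(93, 3) has parts of equal size 31, and its edge count e(T(93, 3)) = 2883 attains the density bound exactly.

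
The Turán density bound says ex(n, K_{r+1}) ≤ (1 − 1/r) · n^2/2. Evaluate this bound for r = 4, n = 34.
Turán density bound = (3/4) · 34^2/2 = 867/2 ≈ 433.5

Turán's theorem: ex(n, K_{r+1}) is achieved by the complete r-partite Turán graph T(n, r) with parts as balanced as possible, and is at most (1 − 1/r) · n^2/2. For r = 4, n = 34: the density bound is (3/4) · 1156/2 = 867/2 ≈ 433.5. The integer-valued extremum is e(T(34, 4)) = 433, which is strictly less than the density bound 867/2 since 4 ∤ 34 (the parts of T(34, 4) cannot all be equal).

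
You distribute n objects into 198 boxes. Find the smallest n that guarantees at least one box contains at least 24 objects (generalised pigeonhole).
n = (24 − 1)·198 + 1 = 4555

By the generalised pigeonhole principle, to guarantee some box contains ≥ r objects we need more than (r − 1) · k objects total. Threshold: n = (r − 1) · k + 1. With r = 24 and k = 198: n = 23 · 198 + 1 = 4554 + 1 = 4555. For n = 4554 = 23 · 198, we can put exactly 23 objects in every box, avoiding 24 in any single one — so 4555 is tight.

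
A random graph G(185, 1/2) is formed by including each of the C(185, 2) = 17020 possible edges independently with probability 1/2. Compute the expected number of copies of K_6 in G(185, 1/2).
E[# K_6] = C(185, 6) · (1/2)^C(6, 2) = 51301564860 / 2^15 = 12825391215/8192 ≈ 1565599.513550

For each 6-subset S of vertices (there are C(185, 6) = 51301564860 such S), let X_S = 1 if S induces a K_6 (all C(6, 2) = 15 edges present). Then P(X_S = 1) = (1/2)^15 = 1/32768. By linearity of expectation, E[# K_6] = C(185, 6) · (1/2)^15 = 51301564860 / 32768 = 12825391215/8192 ≈ 1565599.513550.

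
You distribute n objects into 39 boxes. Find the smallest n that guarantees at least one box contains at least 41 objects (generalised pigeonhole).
n = (41 − 1)·39 + 1 = 1561

By the generalised pigeonhole principle, to guarantee some box contains ≥ r objects we need more than (r − 1) · k objects total. Threshold: n = (r − 1) · k + 1. With r = 41 and k = 39: n = 40 · 39 + 1 = 1560 + 1 = 1561. For n = 1560 = 40 · 39, we can put exactly 40 objects in every box, avoiding 41 in any single one — so 1561 is tight.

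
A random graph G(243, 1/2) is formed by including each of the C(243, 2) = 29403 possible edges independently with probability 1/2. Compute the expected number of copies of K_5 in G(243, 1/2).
E[# K_5] = C(243, 5) · (1/2)^C(5, 2) = 6774333588 / 2^10 = 1693583397/256 ≈ 6615560.144531

For each 5-subset S of vertices (there are C(243, 5) = 6774333588 such S), let X_S = 1 if S induces a K_5 (all C(5, 2) = 10 edges present). Then P(X_S = 1) = (1/2)^10 = 1/1024. By linearity of expectation, E[# K_5] = C(243, 5) · (1/2)^10 = 6774333588 / 1024 = 1693583397/256 ≈ 6615560.144531.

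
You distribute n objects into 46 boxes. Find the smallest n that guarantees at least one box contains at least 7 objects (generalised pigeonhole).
n = (7 − 1)·46 + 1 = 277

By the generalised pigeonhole principle, to guarantee some box contains ≥ r objects we need more than (r − 1) · k objects total. Threshold: n = (r − 1) · k + 1. With r = 7 and k = 46: n = 6 · 46 + 1 = 276 + 1 = 277. For n = 276 = 6 · 46, we can put exactly 6 objects in every box, avoiding 7 in any single one — so 277 is tight.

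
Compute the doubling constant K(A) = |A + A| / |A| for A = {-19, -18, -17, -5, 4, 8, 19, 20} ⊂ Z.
K = |A + A| / |A| = 31/8

Enumerate A + A = {a + b : a, b ∈ A}. With |A| = 8, there are |A|^2 = 64 ordered sum pairs; collecting distinct values, A + A = {-38, -37, -36, -35, -34, -24, -23, -22, -15, -14, -13, -11, -10, -9, -1, 0, 1, 2, 3, 8, 12, 14, 15, 16, 23, 24, 27, 28, 38, 39, 40}, so |A + A| = 31. Thus K = 31/8. For comparison, the minimum possible |A + A| over all 8-element sets is 2·8 − 1 = 15 (so min K = 15/8), attained only by arithmetic progressions.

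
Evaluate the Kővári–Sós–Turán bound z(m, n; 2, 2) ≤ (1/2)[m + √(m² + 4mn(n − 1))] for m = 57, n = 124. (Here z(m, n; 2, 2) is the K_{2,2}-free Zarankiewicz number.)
z(57, 124; 2, 2) ≤ (1/2)[57 + √(57² + 4·57·124·123)] = (1/2)[57 + √3480705] = 961.3324

Kővári–Sós–Turán: let r_1, ..., r_57 be the row sums and z = Σ r_i the total number of 1s. Each pair of columns can share at most one row with both entries 1 (else a 2×2 all-ones block appears), so Σ_i C(r_i, 2) ≤ C(124, 2) = 7626. By convexity Σ_i C(r_i, 2) ≥ 57·C(z/57, 2) = z(z − 57)/(2·57), giving z² − 57z − 57·124·123 ≤ 0 and hence z ≤ (1/2)[57 + √(3249 + 4·869364)] = (1/2)[57 + √3480705] ≈ (1/2)(57 + 1865.6648) = 961.3324.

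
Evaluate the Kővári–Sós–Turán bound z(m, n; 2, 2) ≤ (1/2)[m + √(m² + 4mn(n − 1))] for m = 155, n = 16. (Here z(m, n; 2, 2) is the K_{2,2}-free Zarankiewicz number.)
z(155, 16; 2, 2) ≤ (1/2)[155 + √(155² + 4·155·16·15)] = (1/2)[155 + √172825] = 285.3611

Kővári–Sós–Turán: let r_1, ..., r_155 be the row sums and z = Σ r_i the total number of 1s. Each pair of columns can share at most one row with both entries 1 (else a 2×2 all-ones block appears), so Σ_i C(r_i, 2) ≤ C(16, 2) = 120. By convexity Σ_i C(r_i, 2) ≥ 155·C(z/155, 2) = z(z − 155)/(2·155), giving z² − 155z − 155·16·15 ≤ 0 and hence z ≤ (1/2)[155 + √(24025 + 4·37200)] = (1/2)[155 + √172825] ≈ (1/2)(155 + 415.7223) = 285.3611.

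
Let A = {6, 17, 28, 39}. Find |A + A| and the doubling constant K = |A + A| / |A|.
K = |A + A| / |A| = 7/4

Enumerate A + A = {a + b : a, b ∈ A}. With |A| = 4, there are |A|^2 = 16 ordered sum pairs; collecting distinct values, A + A = {12, 23, 34, 45, 56, 67, 78}, so |A + A| = 7. Thus K = 7/4. Here |A + A| = 2|A| − 1 = 7, the minimum possible — so K = 7/4 is minimal, which holds iff A is an arithmetic progression.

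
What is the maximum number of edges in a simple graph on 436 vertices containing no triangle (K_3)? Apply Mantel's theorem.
ex(436, K_3) = ⌊436^2/4⌋ = 47524

Mantel (1907): a triangle-free graph on n vertices has at most ⌊n^2/4⌋ edges, with equality for the complete bipartite graph K_{⌊n/2⌋, ⌈n/2⌉}. For n = 436: ⌊436^2/4⌋ = ⌊190096/4⌋ = 47524. The extremal graph is K_{218, 218}, which has 218·218 = 47524 edges.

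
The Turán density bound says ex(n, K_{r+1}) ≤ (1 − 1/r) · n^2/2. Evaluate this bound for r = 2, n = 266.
Turán density bound = (1/2) · 266^2/2 = 17689

Turán's theorem: ex(n, K_{r+1}) is achieved by the complete r-partite Turán graph T(n, r) with parts as balanced as possible, and is at most (1 − 1/r) · n^2/2. For r = 2, n = 266: the density bound is (1/2) · 70756/2 = 17689. Since 2 ∣ 266, the Turán graph T(266, 2) has parts of equal size 133, and its edge count e(T(266, 2)) = 17689 attains the density bound exactly.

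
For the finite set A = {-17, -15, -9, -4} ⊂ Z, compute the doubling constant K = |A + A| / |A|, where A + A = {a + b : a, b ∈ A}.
K = |A + A| / |A| = 10/4 = 5/2

Enumerate A + A = {a + b : a, b ∈ A}. With |A| = 4, there are |A|^2 = 16 ordered sum pairs; collecting distinct values, A + A = {-34, -32, -30, -26, -24, -21, -19, -18, -13, -8}, so |A + A| = 10. Thus K = 10/4 = 5/2. For comparison, the minimum possible |A + A| over all 4-element sets is 2·4 − 1 = 7 (so min K = 7/4), attained only by arithmetic progressions.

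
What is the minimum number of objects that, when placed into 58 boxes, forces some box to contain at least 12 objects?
n = (12 − 1)·58 + 1 = 639

By the generalised pigeonhole principle, to guarantee some box contains ≥ r objects we need more than (r − 1) · k objects total. Threshold: n = (r − 1) · k + 1. With r = 12 and k = 58: n = 11 · 58 + 1 = 638 + 1 = 639. For n = 638 = 11 · 58, we can put exactly 11 objects in every box, avoiding 12 in any single one — so 639 is tight.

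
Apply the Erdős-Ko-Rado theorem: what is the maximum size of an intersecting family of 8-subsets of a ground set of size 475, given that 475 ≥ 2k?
max |F| = C(474, 7) = 1020207249948744

The Erdős-Ko-Rado theorem states: for n ≥ 2k, an intersecting family of k-subsets of an n-element set has size at most C(n − 1, k − 1), with equality for 'star' families {A ⊆ [n] : |A| = k, i ∈ A} (fix an element i). For n = 475, k = 8: C(474, 7) = 1020207249948744.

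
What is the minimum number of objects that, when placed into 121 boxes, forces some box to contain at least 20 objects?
n = (20 − 1)·121 + 1 = 2300

By the generalised pigeonhole principle, to guarantee some box contains ≥ r objects we need more than (r − 1) · k objects total. Threshold: n = (r − 1) · k + 1. With r = 20 and k = 121: n = 19 · 121 + 1 = 2299 + 1 = 2300. For n = 2299 = 19 · 121, we can put exactly 19 objects in every box, avoiding 20 in any single one — so 2300 is tight.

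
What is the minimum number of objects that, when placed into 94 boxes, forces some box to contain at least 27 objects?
n = (27 − 1)·94 + 1 = 2445

By the generalised pigeonhole principle, to guarantee some box contains ≥ r objects we need more than (r − 1) · k objects total. Threshold: n = (r − 1) · k + 1. With r = 27 and k = 94: n = 26 · 94 + 1 = 2444 + 1 = 2445. For n = 2444 = 26 · 94, we can put exactly 26 objects in every box, avoiding 27 in any single one — so 2445 is tight.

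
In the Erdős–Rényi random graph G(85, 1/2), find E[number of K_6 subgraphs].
E[# K_6] = C(85, 6) · (1/2)^C(6, 2) = 437353560 / 2^15 = 54669195/4096 ≈ 13346.971436

For each 6-subset S of vertices (there are C(85, 6) = 437353560 such S), let X_S = 1 if S induces a K_6 (all C(6, 2) = 15 edges present). Then P(X_S = 1) = (1/2)^15 = 1/32768. By linearity of expectation, E[# K_6] = C(85, 6) · (1/2)^15 = 437353560 / 32768 = 54669195/4096 ≈ 13346.971436.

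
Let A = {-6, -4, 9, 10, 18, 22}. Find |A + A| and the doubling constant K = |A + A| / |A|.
K = |A + A| / |A| = 20/6 = 10/3

Enumerate A + A = {a + b : a, b ∈ A}. With |A| = 6, there are |A|^2 = 36 ordered sum pairs; collecting distinct values, A + A = {-12, -10, -8, 3, 4, 5, 6, 12, 14, 16, 18, 19, 20, 27, 28, 31, 32, 36, 40, 44}, so |A + A| = 20. Thus K = 20/6 = 10/3. For comparison, the minimum possible |A + A| over all 6-element sets is 2·6 − 1 = 11 (so min K = 11/6), attained only by arithmetic progressions.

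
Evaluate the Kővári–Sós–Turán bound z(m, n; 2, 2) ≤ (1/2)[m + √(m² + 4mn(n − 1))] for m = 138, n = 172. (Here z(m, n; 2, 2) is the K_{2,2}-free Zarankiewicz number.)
z(138, 172; 2, 2) ≤ (1/2)[138 + √(138² + 4·138·172·171)] = (1/2)[138 + √16254468] = 2084.8415

Kővári–Sós–Turán: let r_1, ..., r_138 be the row sums and z = Σ r_i the total number of 1s. Each pair of columns can share at most one row with both entries 1 (else a 2×2 all-ones block appears), so Σ_i C(r_i, 2) ≤ C(172, 2) = 14706. By convexity Σ_i C(r_i, 2) ≥ 138·C(z/138, 2) = z(z − 138)/(2·138), giving z² − 138z − 138·172·171 ≤ 0 and hence z ≤ (1/2)[138 + √(19044 + 4·4058856)] = (1/2)[138 + √16254468] ≈ (1/2)(138 + 4031.683) = 2084.8415.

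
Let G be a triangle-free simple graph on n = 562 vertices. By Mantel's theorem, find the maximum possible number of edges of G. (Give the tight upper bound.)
ex(562, K_3) = ⌊562^2/4⌋ = 78961

Mantel (1907): a triangle-free graph on n vertices has at most ⌊n^2/4⌋ edges, with equality for the complete bipartite graph K_{⌊n/2⌋, ⌈n/2⌉}. For n = 562: ⌊562^2/4⌋ = ⌊315844/4⌋ = 78961. The extremal graph is K_{281, 281}, which has 281·281 = 78961 edges.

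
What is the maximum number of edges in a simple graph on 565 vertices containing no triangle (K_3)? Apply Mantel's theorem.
ex(565, K_3) = ⌊565^2/4⌋ = 79806

Mantel (1907): a triangle-free graph on n vertices has at most ⌊n^2/4⌋ edges, with equality for the complete bipartite graph K_{⌊n/2⌋, ⌈n/2⌉}. For n = 565: ⌊565^2/4⌋ = ⌊319225/4⌋ = 79806. The extremal graph is K_{282, 283}, which has 282·283 = 79806 edges.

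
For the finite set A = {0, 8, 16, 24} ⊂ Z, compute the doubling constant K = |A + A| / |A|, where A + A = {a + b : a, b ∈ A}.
K = |A + A| / |A| = 7/4

Enumerate A + A = {a + b : a, b ∈ A}. With |A| = 4, there are |A|^2 = 16 ordered sum pairs; collecting distinct values, A + A = {0, 8, 16, 24, 32, 40, 48}, so |A + A| = 7. Thus K = 7/4. Here |A + A| = 2|A| − 1 = 7, the minimum possible — so K = 7/4 is minimal, which holds iff A is an arithmetic progression.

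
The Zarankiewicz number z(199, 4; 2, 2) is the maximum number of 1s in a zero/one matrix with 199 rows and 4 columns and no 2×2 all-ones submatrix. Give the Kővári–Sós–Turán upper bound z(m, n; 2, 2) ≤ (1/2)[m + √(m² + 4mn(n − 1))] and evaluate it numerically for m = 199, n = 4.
z(199, 4; 2, 2) ≤ (1/2)[199 + √(199² + 4·199·4·3)] = (1/2)[199 + √49153] = 210.3524

Kővári–Sós–Turán: let r_1, ..., r_199 be the row sums and z = Σ r_i the total number of 1s. Each pair of columns can share at most one row with both entries 1 (else a 2×2 all-ones block appears), so Σ_i C(r_i, 2) ≤ C(4, 2) = 6. By convexity Σ_i C(r_i, 2) ≥ 199·C(z/199, 2) = z(z − 199)/(2·199), giving z² − 199z − 199·4·3 ≤ 0 and hence z ≤ (1/2)[199 + √(39601 + 4·2388)] = (1/2)[199 + √49153] ≈ (1/2)(199 + 221.7048) = 210.3524.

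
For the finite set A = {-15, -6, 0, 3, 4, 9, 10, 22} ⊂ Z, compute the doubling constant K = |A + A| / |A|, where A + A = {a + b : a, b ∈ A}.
K = |A + A| / |A| = 30/8 = 15/4

Enumerate A + A = {a + b : a, b ∈ A}. With |A| = 8, there are |A|^2 = 64 ordered sum pairs; collecting distinct values, A + A = {-30, -21, -15, -12, -11, -6, -5, -3, -2, 0, 3, 4, 6, 7, 8, 9, 10, 12, 13, 14, 16, 18, 19, 20, 22, 25, 26, 31, 32, 44}, so |A + A| = 30. Thus K = 30/8 = 15/4. For comparison, the minimum possible |A + A| over all 8-element sets is 2·8 − 1 = 15 (so min K = 15/8), attained only by arithmetic progressions.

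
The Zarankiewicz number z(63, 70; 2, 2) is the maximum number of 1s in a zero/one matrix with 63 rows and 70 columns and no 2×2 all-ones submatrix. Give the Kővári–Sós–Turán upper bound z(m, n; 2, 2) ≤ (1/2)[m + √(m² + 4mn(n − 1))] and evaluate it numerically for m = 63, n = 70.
z(63, 70; 2, 2) ≤ (1/2)[63 + √(63² + 4·63·70·69)] = (1/2)[63 + √1221129] = 584.0235

Kővári–Sós–Turán: let r_1, ..., r_63 be the row sums and z = Σ r_i the total number of 1s. Each pair of columns can share at most one row with both entries 1 (else a 2×2 all-ones block appears), so Σ_i C(r_i, 2) ≤ C(70, 2) = 2415. By convexity Σ_i C(r_i, 2) ≥ 63·C(z/63, 2) = z(z − 63)/(2·63), giving z² − 63z − 63·70·69 ≤ 0 and hence z ≤ (1/2)[63 + √(3969 + 4·304290)] = (1/2)[63 + √1221129] ≈ (1/2)(63 + 1105.0471) = 584.0235.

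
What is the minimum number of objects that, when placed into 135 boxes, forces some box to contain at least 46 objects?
n = (46 − 1)·135 + 1 = 6076

By the generalised pigeonhole principle, to guarantee some box contains ≥ r objects we need more than (r − 1) · k objects total. Threshold: n = (r − 1) · k + 1. With r = 46 and k = 135: n = 45 · 135 + 1 = 6075 + 1 = 6076. For n = 6075 = 45 · 135, we can put exactly 45 objects in every box, avoiding 46 in any single one — so 6076 is tight.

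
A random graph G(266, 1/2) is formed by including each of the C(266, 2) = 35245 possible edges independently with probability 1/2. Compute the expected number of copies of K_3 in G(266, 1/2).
E[# K_3] = C(266, 3) · (1/2)^C(3, 2) = 3101560 / 2^3 = 387695

For each 3-subset S of vertices (there are C(266, 3) = 3101560 such S), let X_S = 1 if S induces a K_3 (all C(3, 2) = 3 edges present). Then P(X_S = 1) = (1/2)^3 = 1/8. By linearity of expectation, E[# K_3] = C(266, 3) · (1/2)^3 = 3101560 / 8 = 387695.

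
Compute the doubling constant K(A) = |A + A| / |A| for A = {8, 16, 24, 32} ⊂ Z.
K = |A + A| / |A| = 7/4

Enumerate A + A = {a + b : a, b ∈ A}. With |A| = 4, there are |A|^2 = 16 ordered sum pairs; collecting distinct values, A + A = {16, 24, 32, 40, 48, 56, 64}, so |A + A| = 7. Thus K = 7/4. Here |A + A| = 2|A| − 1 = 7, the minimum possible — so K = 7/4 is minimal, which holds iff A is an arithmetic progression.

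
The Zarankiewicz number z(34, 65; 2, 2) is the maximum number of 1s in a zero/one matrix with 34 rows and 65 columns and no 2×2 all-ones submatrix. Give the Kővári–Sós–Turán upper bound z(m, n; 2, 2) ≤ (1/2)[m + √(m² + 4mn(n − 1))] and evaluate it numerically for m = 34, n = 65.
z(34, 65; 2, 2) ≤ (1/2)[34 + √(34² + 4·34·65·64)] = (1/2)[34 + √566916] = 393.4691

Kővári–Sós–Turán: let r_1, ..., r_34 be the row sums and z = Σ r_i the total number of 1s. Each pair of columns can share at most one row with both entries 1 (else a 2×2 all-ones block appears), so Σ_i C(r_i, 2) ≤ C(65, 2) = 2080. By convexity Σ_i C(r_i, 2) ≥ 34·C(z/34, 2) = z(z − 34)/(2·34), giving z² − 34z − 34·65·64 ≤ 0 and hence z ≤ (1/2)[34 + √(1156 + 4·141440)] = (1/2)[34 + √566916] ≈ (1/2)(34 + 752.9382) = 393.4691.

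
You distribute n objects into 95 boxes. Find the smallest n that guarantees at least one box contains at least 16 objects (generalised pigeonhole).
n = (16 − 1)·95 + 1 = 1426

By the generalised pigeonhole principle, to guarantee some box contains ≥ r objects we need more than (r − 1) · k objects total. Threshold: n = (r − 1) · k + 1. With r = 16 and k = 95: n = 15 · 95 + 1 = 1425 + 1 = 1426. For n = 1425 = 15 · 95, we can put exactly 15 objects in every box, avoiding 16 in any single one — so 1426 is tight.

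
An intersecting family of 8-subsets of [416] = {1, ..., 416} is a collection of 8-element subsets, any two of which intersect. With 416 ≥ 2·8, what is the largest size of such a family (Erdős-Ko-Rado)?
max |F| = C(415, 7) = 399773641072935

Erdős-Ko-Rado (1961): when n ≥ 2k, max |F| = C(n−1, k−1). The bound is attained by the star {A : i ∈ A} for any fixed i ∈ [n]. Here C(416−1, 8−1) = C(415, 7) = 399773641072935.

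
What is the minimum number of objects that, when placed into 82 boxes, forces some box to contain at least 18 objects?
n = (18 − 1)·82 + 1 = 1395

By the generalised pigeonhole principle, to guarantee some box contains ≥ r objects we need more than (r − 1) · k objects total. Threshold: n = (r − 1) · k + 1. With r = 18 and k = 82: n = 17 · 82 + 1 = 1394 + 1 = 1395. For n = 1394 = 17 · 82, we can put exactly 17 objects in every box, avoiding 18 in any single one — so 1395 is tight.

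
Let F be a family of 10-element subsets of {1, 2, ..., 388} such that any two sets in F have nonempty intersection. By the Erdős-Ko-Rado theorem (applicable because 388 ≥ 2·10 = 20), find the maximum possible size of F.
max |F| = C(387, 9) = 488581602734428720

Erdős-Ko-Rado (1961): when n ≥ 2k, max |F| = C(n−1, k−1). The bound is attained by the star {A : i ∈ A} for any fixed i ∈ [n]. Here C(388−1, 10−1) = C(387, 9) = 488581602734428720.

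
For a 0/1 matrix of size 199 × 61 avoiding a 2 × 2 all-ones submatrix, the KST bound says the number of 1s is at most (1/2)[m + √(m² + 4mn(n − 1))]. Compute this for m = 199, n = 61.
z(199, 61; 2, 2) ≤ (1/2)[199 + √(199² + 4·199·61·60)] = (1/2)[199 + √2952961] = 958.7091

Kővári–Sós–Turán: let r_1, ..., r_199 be the row sums and z = Σ r_i the total number of 1s. Each pair of columns can share at most one row with both entries 1 (else a 2×2 all-ones block appears), so Σ_i C(r_i, 2) ≤ C(61, 2) = 1830. By convexity Σ_i C(r_i, 2) ≥ 199·C(z/199, 2) = z(z − 199)/(2·199), giving z² − 199z − 199·61·60 ≤ 0 and hence z ≤ (1/2)[199 + √(39601 + 4·728340)] = (1/2)[199 + √2952961] ≈ (1/2)(199 + 1718.4182) = 958.7091.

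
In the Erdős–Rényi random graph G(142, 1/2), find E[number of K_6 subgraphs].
E[# K_6] = C(142, 6) · (1/2)^C(6, 2) = 10230985051 / 2^15 ≈ 312224.885590

For each 6-subset S of vertices (there are C(142, 6) = 10230985051 such S), let X_S = 1 if S induces a K_6 (all C(6, 2) = 15 edges present). Then P(X_S = 1) = (1/2)^15 = 1/32768. By linearity of expectation, E[# K_6] = C(142, 6) · (1/2)^15 = 10230985051 / 32768 ≈ 312224.885590.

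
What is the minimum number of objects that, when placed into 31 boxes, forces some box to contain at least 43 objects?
n = (43 − 1)·31 + 1 = 1303

By the generalised pigeonhole principle, to guarantee some box contains ≥ r objects we need more than (r − 1) · k objects total. Threshold: n = (r − 1) · k + 1. With r = 43 and k = 31: n = 42 · 31 + 1 = 1302 + 1 = 1303. For n = 1302 = 42 · 31, we can put exactly 42 objects in every box, avoiding 43 in any single one — so 1303 is tight.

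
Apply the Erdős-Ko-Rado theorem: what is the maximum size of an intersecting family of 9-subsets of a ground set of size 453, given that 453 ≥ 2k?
max |F| = C(452, 8) = 40600718090136600

Erdős-Ko-Rado (1961): when n ≥ 2k, max |F| = C(n−1, k−1). The bound is attained by the star {A : i ∈ A} for any fixed i ∈ [n]. Here C(453−1, 9−1) = C(452, 8) = 40600718090136600.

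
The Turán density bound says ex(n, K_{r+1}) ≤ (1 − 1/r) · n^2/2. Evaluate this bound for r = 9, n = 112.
Turán density bound = (8/9) · 112^2/2 = 50176/9 ≈ 5575.1111

Turán's theorem: ex(n, K_{r+1}) is achieved by the complete r-partite Turán graph T(n, r) with parts as balanced as possible, and is at most (1 − 1/r) · n^2/2. For r = 9, n = 112: the density bound is (8/9) · 12544/2 = 50176/9 ≈ 5575.1111. The integer-valued extremum is e(T(112, 9)) = 5574, which is strictly less than the density bound 50176/9 since 9 ∤ 112 (the parts of T(112, 9) cannot all be equal).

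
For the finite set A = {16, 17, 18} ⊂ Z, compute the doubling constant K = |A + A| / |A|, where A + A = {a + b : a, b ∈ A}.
K = |A + A| / |A| = 5/3

Enumerate A + A = {a + b : a, b ∈ A}. With |A| = 3, there are |A|^2 = 9 ordered sum pairs; collecting distinct values, A + A = {32, 33, 34, 35, 36}, so |A + A| = 5. Thus K = 5/3. Here |A + A| = 2|A| − 1 = 5, the minimum possible — so K = 5/3 is minimal, which holds iff A is an arithmetic progression.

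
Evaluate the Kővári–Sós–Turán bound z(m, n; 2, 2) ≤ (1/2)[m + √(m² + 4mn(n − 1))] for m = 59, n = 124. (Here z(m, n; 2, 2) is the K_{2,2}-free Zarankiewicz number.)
z(59, 124; 2, 2) ≤ (1/2)[59 + √(59² + 4·59·124·123)] = (1/2)[59 + √3602953] = 978.5723

Kővári–Sós–Turán: let r_1, ..., r_59 be the row sums and z = Σ r_i the total number of 1s. Each pair of columns can share at most one row with both entries 1 (else a 2×2 all-ones block appears), so Σ_i C(r_i, 2) ≤ C(124, 2) = 7626. By convexity Σ_i C(r_i, 2) ≥ 59·C(z/59, 2) = z(z − 59)/(2·59), giving z² − 59z − 59·124·123 ≤ 0 and hence z ≤ (1/2)[59 + √(3481 + 4·899868)] = (1/2)[59 + √3602953] ≈ (1/2)(59 + 1898.1446) = 978.5723.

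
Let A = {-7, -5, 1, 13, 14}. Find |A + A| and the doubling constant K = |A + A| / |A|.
K = |A + A| / |A| = 15/5 = 3

Enumerate A + A = {a + b : a, b ∈ A}. With |A| = 5, there are |A|^2 = 25 ordered sum pairs; collecting distinct values, A + A = {-14, -12, -10, -6, -4, 2, 6, 7, 8, 9, 14, 15, 26, 27, 28}, so |A + A| = 15. Thus K = 15/5 = 3. For comparison, the minimum possible |A + A| over all 5-element sets is 2·5 − 1 = 9 (so min K = 9/5), attained only by arithmetic progressions.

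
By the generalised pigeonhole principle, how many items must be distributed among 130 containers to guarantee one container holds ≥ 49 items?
n = (49 − 1)·130 + 1 = 6241

By the generalised pigeonhole principle, to guarantee some box contains ≥ r objects we need more than (r − 1) · k objects total. Threshold: n = (r − 1) · k + 1. With r = 49 and k = 130: n = 48 · 130 + 1 = 6240 + 1 = 6241. For n = 6240 = 48 · 130, we can put exactly 48 objects in every box, avoiding 49 in any single one — so 6241 is tight.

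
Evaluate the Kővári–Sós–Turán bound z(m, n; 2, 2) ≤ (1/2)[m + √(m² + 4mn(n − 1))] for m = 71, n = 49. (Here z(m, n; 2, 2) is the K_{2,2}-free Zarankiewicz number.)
z(71, 49; 2, 2) ≤ (1/2)[71 + √(71² + 4·71·49·48)] = (1/2)[71 + √673009] = 445.6856

Kővári–Sós–Turán: let r_1, ..., r_71 be the row sums and z = Σ r_i the total number of 1s. Each pair of columns can share at most one row with both entries 1 (else a 2×2 all-ones block appears), so Σ_i C(r_i, 2) ≤ C(49, 2) = 1176. By convexity Σ_i C(r_i, 2) ≥ 71·C(z/71, 2) = z(z − 71)/(2·71), giving z² − 71z − 71·49·48 ≤ 0 and hence z ≤ (1/2)[71 + √(5041 + 4·166992)] = (1/2)[71 + √673009] ≈ (1/2)(71 + 820.3713) = 445.6856.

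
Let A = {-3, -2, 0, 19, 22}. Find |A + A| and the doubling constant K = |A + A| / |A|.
K = |A + A| / |A| = 14/5

Enumerate A + A = {a + b : a, b ∈ A}. With |A| = 5, there are |A|^2 = 25 ordered sum pairs; collecting distinct values, A + A = {-6, -5, -4, -3, -2, 0, 16, 17, 19, 20, 22, 38, 41, 44}, so |A + A| = 14. Thus K = 14/5. For comparison, the minimum possible |A + A| over all 5-element sets is 2·5 − 1 = 9 (so min K = 9/5), attained only by arithmetic progressions.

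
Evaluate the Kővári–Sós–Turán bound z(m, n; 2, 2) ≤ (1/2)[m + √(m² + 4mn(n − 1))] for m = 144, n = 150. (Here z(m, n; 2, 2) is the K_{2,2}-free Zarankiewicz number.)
z(144, 150; 2, 2) ≤ (1/2)[144 + √(144² + 4·144·150·149)] = (1/2)[144 + √12894336] = 1867.4342

Kővári–Sós–Turán: let r_1, ..., r_144 be the row sums and z = Σ r_i the total number of 1s. Each pair of columns can share at most one row with both entries 1 (else a 2×2 all-ones block appears), so Σ_i C(r_i, 2) ≤ C(150, 2) = 11175. By convexity Σ_i C(r_i, 2) ≥ 144·C(z/144, 2) = z(z − 144)/(2·144), giving z² − 144z − 144·150·149 ≤ 0 and hence z ≤ (1/2)[144 + √(20736 + 4·3218400)] = (1/2)[144 + √12894336] ≈ (1/2)(144 + 3590.8684) = 1867.4342.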